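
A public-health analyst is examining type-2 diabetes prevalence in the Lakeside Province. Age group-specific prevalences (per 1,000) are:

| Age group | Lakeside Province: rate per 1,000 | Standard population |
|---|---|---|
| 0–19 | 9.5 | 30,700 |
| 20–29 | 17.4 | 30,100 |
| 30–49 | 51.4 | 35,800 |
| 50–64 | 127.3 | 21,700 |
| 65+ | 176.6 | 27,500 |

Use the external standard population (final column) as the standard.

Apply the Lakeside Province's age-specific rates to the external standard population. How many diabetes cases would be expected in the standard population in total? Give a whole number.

Expected diabetes cases = Σ (standard pop × age-specific rate ÷ 1,000)
= 30,700×9.5/1,000 + 30,100×17.4/1,000 + 35,800×51.4/1,000 + 21,700×127.3/1,000 + 27,500×176.6/1,000
= 291.65 + 523.74 + 1840.12 + 2762.41 + 4856.50 = 10274.42.

10274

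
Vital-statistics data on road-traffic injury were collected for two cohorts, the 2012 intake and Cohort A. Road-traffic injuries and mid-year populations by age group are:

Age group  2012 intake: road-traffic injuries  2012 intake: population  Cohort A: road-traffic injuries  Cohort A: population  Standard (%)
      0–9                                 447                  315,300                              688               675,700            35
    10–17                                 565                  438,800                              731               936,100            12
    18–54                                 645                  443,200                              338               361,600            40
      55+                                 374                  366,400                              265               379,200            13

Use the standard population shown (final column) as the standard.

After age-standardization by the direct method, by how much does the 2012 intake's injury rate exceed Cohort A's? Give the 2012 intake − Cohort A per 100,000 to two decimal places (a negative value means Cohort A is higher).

Age-specific rates per 100,000 for the 2012 intake: 141.77, 128.76, 145.53, 102.07.
For Cohort A: 101.82, 78.09, 93.47, 69.88.
Standard weights: 0.35, 0.12, 0.40, 0.13.
The 2012 intake: 0.3500×141.77 + 0.1200×128.76 + 0.4000×145.53 + 0.1300×102.07 = 136.5533 per 100,000.
Cohort A: 0.3500×101.82 + 0.1200×78.09 + 0.4000×93.47 + 0.1300×69.88 = 91.4822 per 100,000.
Difference = 136.5533 − 91.4822 = 45.0711.

45.07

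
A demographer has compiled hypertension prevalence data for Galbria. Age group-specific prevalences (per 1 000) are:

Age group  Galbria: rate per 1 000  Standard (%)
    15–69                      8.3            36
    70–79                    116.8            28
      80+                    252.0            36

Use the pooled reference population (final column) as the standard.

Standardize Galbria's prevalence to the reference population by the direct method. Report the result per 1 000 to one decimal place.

Standard weights: 0.36, 0.28, 0.36.
Standardized rate: 0.3600×8.3 + 0.2800×116.8 + 0.3600×252.0 = 126.4120 per 1 000.

126.4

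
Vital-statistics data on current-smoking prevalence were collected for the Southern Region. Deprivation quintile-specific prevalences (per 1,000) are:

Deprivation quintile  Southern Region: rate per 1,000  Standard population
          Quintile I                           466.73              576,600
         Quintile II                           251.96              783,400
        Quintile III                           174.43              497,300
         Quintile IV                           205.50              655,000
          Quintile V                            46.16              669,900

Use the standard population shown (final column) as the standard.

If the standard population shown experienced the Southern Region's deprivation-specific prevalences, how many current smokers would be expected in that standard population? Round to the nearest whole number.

718771

Expected current smokers = Σ (standard pop × deprivation-specific rate ÷ 1,000)
= 576,600×466.73/1,000 + 783,400×251.96/1,000 + 497,300×174.43/1,000 + 655,000×205.50/1,000 + 669,900×46.16/1,000
= 269116.52 + 197385.46 + 86744.04 + 134602.50 + 30922.58 = 718771.10.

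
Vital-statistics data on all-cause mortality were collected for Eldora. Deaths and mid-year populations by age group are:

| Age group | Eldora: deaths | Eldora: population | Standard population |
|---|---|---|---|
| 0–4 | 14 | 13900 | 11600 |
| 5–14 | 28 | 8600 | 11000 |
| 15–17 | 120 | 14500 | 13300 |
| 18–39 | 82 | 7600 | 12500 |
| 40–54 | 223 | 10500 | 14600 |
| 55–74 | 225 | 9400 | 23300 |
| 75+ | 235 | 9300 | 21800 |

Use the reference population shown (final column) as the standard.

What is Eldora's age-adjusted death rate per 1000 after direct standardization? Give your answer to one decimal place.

Age-specific rates per 1000 for Eldora: 1.007, 3.256, 8.276, 10.789, 21.238, 23.936, 25.269.
Standard total = 108100; weights = 0.1073, 0.1018, 0.1230, 0.1156, 0.1351, 0.2155, 0.2017.
Standardized rate: 0.1073×1.007 + 0.1018×3.256 + 0.1230×8.276 + 0.1156×10.789 + 0.1351×21.238 + 0.2155×23.936 + 0.2017×25.269 = 15.8287 per 1000.

15.8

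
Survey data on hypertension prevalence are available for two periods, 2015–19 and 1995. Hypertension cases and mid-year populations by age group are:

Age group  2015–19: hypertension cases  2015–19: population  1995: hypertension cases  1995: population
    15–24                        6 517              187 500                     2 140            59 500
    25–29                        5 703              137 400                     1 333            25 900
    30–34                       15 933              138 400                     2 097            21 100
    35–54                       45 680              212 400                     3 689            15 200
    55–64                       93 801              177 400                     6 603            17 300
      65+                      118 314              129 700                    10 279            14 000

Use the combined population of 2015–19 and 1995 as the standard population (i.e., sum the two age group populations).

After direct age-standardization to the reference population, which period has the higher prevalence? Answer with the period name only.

Age-specific rates per 1 000 for 2015–19: 34.757, 41.507, 115.123, 215.066, 528.754, 912.213.
For 1995: 35.966, 51.467, 99.384, 242.697, 381.676, 734.214.
Combined standard total = 1 135 800; weights = 0.2175, 0.1438, 0.1404, 0.2004, 0.1714, 0.1265.
2015–19: 0.2175×34.757 + 0.1438×41.507 + 0.1404×115.123 + 0.2004×215.066 + 0.1714×528.754 + 0.1265×912.213 = 278.8410 per 1 000.
1995: 0.2175×35.966 + 0.1438×51.467 + 0.1404×99.384 + 0.2004×242.697 + 0.1714×381.676 + 0.1265×734.214 = 236.1304 per 1 000.

2015–19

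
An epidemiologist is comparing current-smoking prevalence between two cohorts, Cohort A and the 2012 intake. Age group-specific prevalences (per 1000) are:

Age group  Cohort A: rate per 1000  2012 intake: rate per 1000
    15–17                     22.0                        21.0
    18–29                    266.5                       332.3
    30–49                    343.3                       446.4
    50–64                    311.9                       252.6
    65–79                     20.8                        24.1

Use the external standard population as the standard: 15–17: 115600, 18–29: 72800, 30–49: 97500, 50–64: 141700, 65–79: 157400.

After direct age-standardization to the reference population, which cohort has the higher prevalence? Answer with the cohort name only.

2012 intake

Standard total = 585000; weights = 0.1976, 0.1244, 0.1667, 0.2422, 0.2691.
Cohort A: 0.1976×22.0 + 0.1244×266.5 + 0.1667×343.3 + 0.2422×311.9 + 0.2691×20.8 = 175.8740 per 1000.
The 2012 intake: 0.1976×21.0 + 0.1244×332.3 + 0.1667×446.4 + 0.2422×252.6 + 0.2691×24.1 = 187.5723 per 1000.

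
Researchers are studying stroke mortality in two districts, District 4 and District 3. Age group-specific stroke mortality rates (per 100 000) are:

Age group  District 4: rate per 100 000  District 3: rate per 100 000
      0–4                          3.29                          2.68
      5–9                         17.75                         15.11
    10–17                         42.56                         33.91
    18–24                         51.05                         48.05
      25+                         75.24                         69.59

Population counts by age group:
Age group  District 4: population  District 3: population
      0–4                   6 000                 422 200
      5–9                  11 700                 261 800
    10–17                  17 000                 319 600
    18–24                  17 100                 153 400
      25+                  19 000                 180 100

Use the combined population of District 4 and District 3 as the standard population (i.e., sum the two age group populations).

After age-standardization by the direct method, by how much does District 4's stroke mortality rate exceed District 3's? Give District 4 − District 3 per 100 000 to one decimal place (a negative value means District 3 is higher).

3.9

Combined standard total = 1 407 900; weights = 0.3041, 0.1943, 0.2391, 0.1211, 0.1414.
District 4: 0.3041×3.29 + 0.1943×17.75 + 0.2391×42.56 + 0.1211×51.05 + 0.1414×75.24 = 31.4464 per 100 000.
District 3: 0.3041×2.68 + 0.1943×15.11 + 0.2391×33.91 + 0.1211×48.05 + 0.1414×69.59 = 27.5177 per 100 000.
Difference = 31.4464 − 27.5177 = 3.9287.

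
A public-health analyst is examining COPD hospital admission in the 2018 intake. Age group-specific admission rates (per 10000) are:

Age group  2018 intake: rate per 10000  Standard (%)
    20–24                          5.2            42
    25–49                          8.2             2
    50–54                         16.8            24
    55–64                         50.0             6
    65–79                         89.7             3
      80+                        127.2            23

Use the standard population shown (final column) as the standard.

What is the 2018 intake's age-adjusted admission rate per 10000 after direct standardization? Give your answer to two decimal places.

Standard weights: 0.42, 0.02, 0.24, 0.06, 0.03, 0.23.
Standardized rate: 0.4200×5.2 + 0.0200×8.2 + 0.2400×16.8 + 0.0600×50.0 + 0.0300×89.7 + 0.2300×127.2 = 41.3270 per 10000.

41.33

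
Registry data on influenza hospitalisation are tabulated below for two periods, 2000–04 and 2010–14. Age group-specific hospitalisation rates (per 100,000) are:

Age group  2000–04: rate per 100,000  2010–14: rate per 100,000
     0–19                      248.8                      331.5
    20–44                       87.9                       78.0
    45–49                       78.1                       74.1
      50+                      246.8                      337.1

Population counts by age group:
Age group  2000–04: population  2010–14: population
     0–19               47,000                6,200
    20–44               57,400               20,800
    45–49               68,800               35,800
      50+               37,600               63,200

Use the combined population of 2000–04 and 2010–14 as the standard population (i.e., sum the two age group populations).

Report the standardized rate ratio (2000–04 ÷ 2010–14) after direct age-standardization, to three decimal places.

Combined standard total = 336,800; weights = 0.1580, 0.2322, 0.3106, 0.2993.
2000–04: 0.1580×248.8 + 0.2322×87.9 + 0.3106×78.1 + 0.2993×246.8 = 157.8285 per 100,000.
2010–14: 0.1580×331.5 + 0.2322×78.0 + 0.3106×74.1 + 0.2993×337.1 = 194.3763 per 100,000.
Ratio = 157.8285 ÷ 194.3763 = 0.81197.

0.812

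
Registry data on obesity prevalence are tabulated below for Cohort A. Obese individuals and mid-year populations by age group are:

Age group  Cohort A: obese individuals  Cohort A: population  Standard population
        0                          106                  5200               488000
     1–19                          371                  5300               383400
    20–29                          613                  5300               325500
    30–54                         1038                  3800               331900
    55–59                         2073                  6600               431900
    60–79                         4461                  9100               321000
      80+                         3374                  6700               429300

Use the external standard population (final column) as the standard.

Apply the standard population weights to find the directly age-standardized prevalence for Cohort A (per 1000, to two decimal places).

Age-specific rates per 1000 for Cohort A: 20.385, 70.000, 115.660, 273.158, 314.091, 490.220, 503.582.
Standard total = 2711000; weights = 0.1800, 0.1414, 0.1201, 0.1224, 0.1593, 0.1184, 0.1584.
Standardized rate: 0.1800×20.385 + 0.1414×70.000 + 0.1201×115.660 + 0.1224×273.158 + 0.1593×314.091 + 0.1184×490.220 + 0.1584×503.582 = 248.7268 per 1000.

248.73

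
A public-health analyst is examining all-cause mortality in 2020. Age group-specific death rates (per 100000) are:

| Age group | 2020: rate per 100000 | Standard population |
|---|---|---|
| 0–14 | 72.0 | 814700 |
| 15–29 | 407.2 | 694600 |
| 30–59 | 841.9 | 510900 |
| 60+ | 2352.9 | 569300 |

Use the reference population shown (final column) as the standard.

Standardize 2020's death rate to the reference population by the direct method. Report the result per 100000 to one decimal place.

Standard total = 2589500; weights = 0.3146, 0.2682, 0.1973, 0.2198.
Standardized rate: 0.3146×72.0 + 0.2682×407.2 + 0.1973×841.9 + 0.2198×2352.9 = 815.2663 per 100000.

815.3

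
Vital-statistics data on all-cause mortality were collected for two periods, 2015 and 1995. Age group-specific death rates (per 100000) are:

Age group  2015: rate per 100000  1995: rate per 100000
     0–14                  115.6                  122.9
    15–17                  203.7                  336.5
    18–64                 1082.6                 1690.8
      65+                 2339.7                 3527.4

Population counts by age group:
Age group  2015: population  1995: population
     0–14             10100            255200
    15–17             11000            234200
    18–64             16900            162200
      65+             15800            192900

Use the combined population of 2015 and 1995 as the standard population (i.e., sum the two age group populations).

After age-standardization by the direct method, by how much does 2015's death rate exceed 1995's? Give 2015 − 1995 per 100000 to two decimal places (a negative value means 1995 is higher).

Combined standard total = 898300; weights = 0.2953, 0.2730, 0.1994, 0.2323.
2015: 0.2953×115.6 + 0.2730×203.7 + 0.1994×1082.6 + 0.2323×2339.7 = 849.1651 per 100000.
1995: 0.2953×122.9 + 0.2730×336.5 + 0.1994×1690.8 + 0.2323×3527.4 = 1284.7666 per 100000.
Difference = 849.1651 − 1284.7666 = -435.6015.

-435.60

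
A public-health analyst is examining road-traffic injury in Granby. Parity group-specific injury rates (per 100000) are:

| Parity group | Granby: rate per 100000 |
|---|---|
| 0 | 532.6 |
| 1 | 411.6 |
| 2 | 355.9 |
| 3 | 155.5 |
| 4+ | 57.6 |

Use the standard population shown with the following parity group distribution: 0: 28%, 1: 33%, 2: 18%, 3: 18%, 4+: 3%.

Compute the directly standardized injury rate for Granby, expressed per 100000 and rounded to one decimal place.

378.7

Standard weights: 0.28, 0.33, 0.18, 0.18, 0.03.
Standardized rate: 0.2800×532.6 + 0.3300×411.6 + 0.1800×355.9 + 0.1800×155.5 + 0.0300×57.6 = 378.7360 per 100000.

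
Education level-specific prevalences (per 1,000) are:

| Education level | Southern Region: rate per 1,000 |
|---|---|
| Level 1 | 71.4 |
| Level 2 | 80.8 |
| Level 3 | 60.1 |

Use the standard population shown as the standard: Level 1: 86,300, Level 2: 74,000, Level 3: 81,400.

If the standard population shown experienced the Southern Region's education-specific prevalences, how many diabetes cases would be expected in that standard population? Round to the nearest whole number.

17033

Expected diabetes cases = Σ (standard pop × education-specific rate ÷ 1,000)
= 86,300×71.4/1,000 + 74,000×80.8/1,000 + 81,400×60.1/1,000
= 6161.82 + 5979.20 + 4892.14 = 17033.16.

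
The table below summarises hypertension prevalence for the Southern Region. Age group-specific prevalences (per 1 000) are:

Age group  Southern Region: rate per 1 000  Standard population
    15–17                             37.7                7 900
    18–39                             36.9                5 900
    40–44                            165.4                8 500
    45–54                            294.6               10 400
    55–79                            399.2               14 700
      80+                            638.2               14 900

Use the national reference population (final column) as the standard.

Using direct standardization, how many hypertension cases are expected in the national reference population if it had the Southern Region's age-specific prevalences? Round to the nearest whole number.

20363

Expected hypertension cases = Σ (standard pop × age-specific rate ÷ 1 000)
= 7 900×37.7/1 000 + 5 900×36.9/1 000 + 8 500×165.4/1 000 + 10 400×294.6/1 000 + 14 700×399.2/1 000 + 14 900×638.2/1 000
= 297.83 + 217.71 + 1405.90 + 3063.84 + 5868.24 + 9509.18 = 20362.70.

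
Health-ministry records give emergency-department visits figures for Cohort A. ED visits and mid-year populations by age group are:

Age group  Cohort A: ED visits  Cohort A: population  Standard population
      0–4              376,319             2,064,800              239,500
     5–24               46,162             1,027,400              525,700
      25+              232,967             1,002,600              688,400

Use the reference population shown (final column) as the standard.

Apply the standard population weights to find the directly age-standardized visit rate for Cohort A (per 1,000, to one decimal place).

Age-specific rates per 1,000 for Cohort A: 182.254, 44.931, 232.363.
Standard total = 1,453,600; weights = 0.1648, 0.3617, 0.4736.
Standardized rate: 0.1648×182.254 + 0.3617×44.931 + 0.4736×232.363 = 156.3213 per 1,000.

156.3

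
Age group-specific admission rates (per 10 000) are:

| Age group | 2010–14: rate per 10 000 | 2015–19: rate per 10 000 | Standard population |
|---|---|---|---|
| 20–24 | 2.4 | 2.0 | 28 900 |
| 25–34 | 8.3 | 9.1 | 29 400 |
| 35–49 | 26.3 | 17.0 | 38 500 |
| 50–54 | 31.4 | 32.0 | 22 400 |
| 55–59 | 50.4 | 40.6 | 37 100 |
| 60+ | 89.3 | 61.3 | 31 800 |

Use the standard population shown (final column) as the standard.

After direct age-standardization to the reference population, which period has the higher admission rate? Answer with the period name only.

Standard total = 188 100; weights = 0.1536, 0.1563, 0.2047, 0.1191, 0.1972, 0.1691.
2010–14: 0.1536×2.4 + 0.1563×8.3 + 0.2047×26.3 + 0.1191×31.4 + 0.1972×50.4 + 0.1691×89.3 = 35.8260 per 10 000.
2015–19: 0.1536×2.0 + 0.1563×9.1 + 0.2047×17.0 + 0.1191×32.0 + 0.1972×40.6 + 0.1691×61.3 = 27.3910 per 10 000.

2010–14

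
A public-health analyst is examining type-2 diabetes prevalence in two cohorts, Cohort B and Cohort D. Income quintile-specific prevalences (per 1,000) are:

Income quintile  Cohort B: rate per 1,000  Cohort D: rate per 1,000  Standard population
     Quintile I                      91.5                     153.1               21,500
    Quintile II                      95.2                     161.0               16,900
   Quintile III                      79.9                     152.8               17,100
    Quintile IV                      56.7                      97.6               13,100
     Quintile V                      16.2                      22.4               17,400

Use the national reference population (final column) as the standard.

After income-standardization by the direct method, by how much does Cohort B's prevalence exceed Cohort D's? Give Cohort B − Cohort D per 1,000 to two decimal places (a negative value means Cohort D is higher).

-50.31

Standard total = 86,000; weights = 0.2500, 0.1965, 0.1988, 0.1523, 0.2023.
Cohort B: 0.2500×91.5 + 0.1965×95.2 + 0.1988×79.9 + 0.1523×56.7 + 0.2023×16.2 = 69.3845 per 1,000.
Cohort D: 0.2500×153.1 + 0.1965×161.0 + 0.1988×152.8 + 0.1523×97.6 + 0.2023×22.4 = 119.6948 per 1,000.
Difference = 69.3845 − 119.6948 = -50.3102.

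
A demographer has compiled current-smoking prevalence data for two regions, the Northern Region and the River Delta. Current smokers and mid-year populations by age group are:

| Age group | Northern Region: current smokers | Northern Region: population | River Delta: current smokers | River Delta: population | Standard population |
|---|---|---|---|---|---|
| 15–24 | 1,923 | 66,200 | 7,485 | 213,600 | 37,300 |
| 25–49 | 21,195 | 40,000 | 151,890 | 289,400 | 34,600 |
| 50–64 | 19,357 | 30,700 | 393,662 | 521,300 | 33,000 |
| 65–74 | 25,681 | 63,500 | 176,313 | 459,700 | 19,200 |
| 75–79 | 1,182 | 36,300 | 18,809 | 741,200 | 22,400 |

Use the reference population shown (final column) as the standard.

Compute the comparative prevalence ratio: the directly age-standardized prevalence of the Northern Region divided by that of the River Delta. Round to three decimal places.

0.931

Age-specific rates per 1,000 for the Northern Region: 29.048, 529.875, 630.521, 404.425, 32.562.
For the River Delta: 35.042, 524.845, 755.154, 383.539, 25.376.
Standard total = 146,500; weights = 0.2546, 0.2362, 0.2253, 0.1311, 0.1529.
The Northern Region: 0.2546×29.048 + 0.2362×529.875 + 0.2253×630.521 + 0.1311×404.425 + 0.1529×32.562 = 332.5511 per 1,000.
The River Delta: 0.2546×35.042 + 0.2362×524.845 + 0.2253×755.154 + 0.1311×383.539 + 0.1529×25.376 = 357.1275 per 1,000.
Ratio = 332.5511 ÷ 357.1275 = 0.93118.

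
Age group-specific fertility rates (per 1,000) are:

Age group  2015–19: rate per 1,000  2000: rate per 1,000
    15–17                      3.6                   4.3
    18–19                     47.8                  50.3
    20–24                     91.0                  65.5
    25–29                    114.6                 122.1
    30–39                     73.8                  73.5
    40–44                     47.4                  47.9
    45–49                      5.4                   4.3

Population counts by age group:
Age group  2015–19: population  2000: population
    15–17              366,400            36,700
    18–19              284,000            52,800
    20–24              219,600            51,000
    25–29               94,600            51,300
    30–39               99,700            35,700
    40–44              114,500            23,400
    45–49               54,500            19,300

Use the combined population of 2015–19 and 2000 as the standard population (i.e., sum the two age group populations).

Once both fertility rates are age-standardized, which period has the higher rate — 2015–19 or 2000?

2015–19

Combined standard total = 1,503,500; weights = 0.2681, 0.2240, 0.1800, 0.0970, 0.0901, 0.0917, 0.0491.
2015–19: 0.2681×3.6 + 0.2240×47.8 + 0.1800×91.0 + 0.0970×114.6 + 0.0901×73.8 + 0.0917×47.4 + 0.0491×5.4 = 50.4306 per 1,000.
2000: 0.2681×4.3 + 0.2240×50.3 + 0.1800×65.5 + 0.0970×122.1 + 0.0901×73.5 + 0.0917×47.9 + 0.0491×4.3 = 47.2815 per 1,000.
The crude rates (47.68 vs 60.12) would put 2000 higher, but that reflects its age composition; once standardized to a common age structure, 2015–19 has the higher underlying rate.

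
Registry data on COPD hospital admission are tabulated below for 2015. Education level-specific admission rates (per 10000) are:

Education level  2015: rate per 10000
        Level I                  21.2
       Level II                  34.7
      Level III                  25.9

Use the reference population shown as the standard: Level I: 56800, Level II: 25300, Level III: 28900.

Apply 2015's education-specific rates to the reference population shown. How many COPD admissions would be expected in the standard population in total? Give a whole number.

Expected COPD admissions = Σ (standard pop × education-specific rate ÷ 10000)
= 56800×21.2/10000 + 25300×34.7/10000 + 28900×25.9/10000
= 120.42 + 87.79 + 74.85 = 283.06.

283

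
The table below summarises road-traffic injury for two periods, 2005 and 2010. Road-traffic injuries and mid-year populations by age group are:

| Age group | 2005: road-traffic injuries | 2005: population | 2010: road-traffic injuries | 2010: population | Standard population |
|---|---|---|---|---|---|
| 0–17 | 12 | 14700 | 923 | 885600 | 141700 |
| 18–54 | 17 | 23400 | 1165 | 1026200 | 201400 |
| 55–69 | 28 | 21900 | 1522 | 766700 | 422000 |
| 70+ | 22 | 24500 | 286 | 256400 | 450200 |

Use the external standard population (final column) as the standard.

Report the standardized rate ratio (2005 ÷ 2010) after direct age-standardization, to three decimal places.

0.703

Age-specific rates per 100000 for 2005: 81.63, 72.65, 127.85, 89.80.
For 2010: 104.22, 113.53, 198.51, 111.54.
Standard total = 1215300; weights = 0.1166, 0.1657, 0.3472, 0.3704.
2005: 0.1166×81.63 + 0.1657×72.65 + 0.3472×127.85 + 0.3704×89.80 = 99.2178 per 100000.
2010: 0.1166×104.22 + 0.1657×113.53 + 0.3472×198.51 + 0.3704×111.54 = 141.2181 per 100000.
Ratio = 99.2178 ÷ 141.2181 = 0.70259.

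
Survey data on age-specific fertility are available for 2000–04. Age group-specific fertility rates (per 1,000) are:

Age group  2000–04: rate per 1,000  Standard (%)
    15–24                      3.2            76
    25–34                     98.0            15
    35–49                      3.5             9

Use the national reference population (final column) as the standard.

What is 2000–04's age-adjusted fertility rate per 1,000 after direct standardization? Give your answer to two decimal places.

17.45

Standard weights: 0.76, 0.15, 0.09.
Standardized rate: 0.7600×3.2 + 0.1500×98.0 + 0.0900×3.5 = 17.4470 per 1,000.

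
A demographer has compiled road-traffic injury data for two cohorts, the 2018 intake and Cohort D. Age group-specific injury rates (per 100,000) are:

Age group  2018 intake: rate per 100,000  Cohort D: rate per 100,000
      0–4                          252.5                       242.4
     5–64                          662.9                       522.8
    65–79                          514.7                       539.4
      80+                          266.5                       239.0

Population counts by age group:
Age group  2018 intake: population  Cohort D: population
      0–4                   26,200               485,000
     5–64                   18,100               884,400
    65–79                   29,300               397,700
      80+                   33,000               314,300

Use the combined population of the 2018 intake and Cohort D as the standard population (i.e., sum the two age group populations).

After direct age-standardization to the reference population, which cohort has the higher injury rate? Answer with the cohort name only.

2018 intake

Combined standard total = 2,188,000; weights = 0.2336, 0.4125, 0.1952, 0.1587.
The 2018 intake: 0.2336×252.5 + 0.4125×662.9 + 0.1952×514.7 + 0.1587×266.5 = 475.1726 per 100,000.
Cohort D: 0.2336×242.4 + 0.4125×522.8 + 0.1952×539.4 + 0.1587×239.0 = 415.4801 per 100,000.
The crude rates (398.59 vs 417.78) would put Cohort D higher, but that reflects its age composition; once standardized to a common age structure, the 2018 intake has the higher underlying rate.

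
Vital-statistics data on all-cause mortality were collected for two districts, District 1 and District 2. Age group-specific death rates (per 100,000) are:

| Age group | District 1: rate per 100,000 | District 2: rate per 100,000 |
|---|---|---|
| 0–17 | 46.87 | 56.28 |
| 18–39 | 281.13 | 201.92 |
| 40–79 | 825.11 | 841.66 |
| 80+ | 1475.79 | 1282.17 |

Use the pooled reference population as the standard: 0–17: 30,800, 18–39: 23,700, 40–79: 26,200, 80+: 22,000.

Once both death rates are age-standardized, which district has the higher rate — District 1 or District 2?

Standard total = 102,700; weights = 0.2999, 0.2308, 0.2551, 0.2142.
District 1: 0.2999×46.87 + 0.2308×281.13 + 0.2551×825.11 + 0.2142×1475.79 = 605.5661 per 100,000.
District 2: 0.2999×56.28 + 0.2308×201.92 + 0.2551×841.66 + 0.2142×1282.17 = 552.8545 per 100,000.

District 1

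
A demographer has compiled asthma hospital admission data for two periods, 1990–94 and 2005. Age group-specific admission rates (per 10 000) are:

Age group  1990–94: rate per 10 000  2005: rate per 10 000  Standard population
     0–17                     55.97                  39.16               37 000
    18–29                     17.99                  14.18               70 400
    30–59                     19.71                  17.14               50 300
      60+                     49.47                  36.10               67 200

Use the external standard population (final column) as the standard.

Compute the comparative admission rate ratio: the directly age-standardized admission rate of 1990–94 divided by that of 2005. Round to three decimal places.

Standard total = 224 900; weights = 0.1645, 0.3130, 0.2237, 0.2988.
1990–94: 0.1645×55.97 + 0.3130×17.99 + 0.2237×19.71 + 0.2988×49.47 = 34.0293 per 10 000.
2005: 0.1645×39.16 + 0.3130×14.18 + 0.2237×17.14 + 0.2988×36.10 = 25.5014 per 10 000.
Ratio = 34.0293 ÷ 25.5014 = 1.33441.

1.334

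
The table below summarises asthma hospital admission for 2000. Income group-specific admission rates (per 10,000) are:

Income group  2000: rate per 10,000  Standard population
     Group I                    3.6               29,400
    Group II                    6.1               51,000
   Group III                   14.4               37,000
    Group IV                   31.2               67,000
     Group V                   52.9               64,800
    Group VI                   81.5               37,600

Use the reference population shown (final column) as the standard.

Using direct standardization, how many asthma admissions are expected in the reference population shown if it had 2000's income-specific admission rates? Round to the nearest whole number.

953

Expected asthma admissions = Σ (standard pop × income-specific rate ÷ 10,000)
= 29,400×3.6/10,000 + 51,000×6.1/10,000 + 37,000×14.4/10,000 + 67,000×31.2/10,000 + 64,800×52.9/10,000 + 37,600×81.5/10,000
= 10.58 + 31.11 + 53.28 + 209.04 + 342.79 + 306.44 = 953.25.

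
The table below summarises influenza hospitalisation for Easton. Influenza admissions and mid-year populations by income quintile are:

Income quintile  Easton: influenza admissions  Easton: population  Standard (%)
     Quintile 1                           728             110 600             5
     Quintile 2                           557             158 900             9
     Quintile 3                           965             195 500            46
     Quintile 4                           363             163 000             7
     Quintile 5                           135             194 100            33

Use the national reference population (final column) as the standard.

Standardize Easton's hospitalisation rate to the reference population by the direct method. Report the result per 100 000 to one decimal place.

Income-specific rates per 100 000 for Easton: 658.23, 350.53, 493.61, 222.70, 69.55.
Standard weights: 0.05, 0.09, 0.46, 0.07, 0.33.
Standardized rate: 0.0500×658.23 + 0.0900×350.53 + 0.4600×493.61 + 0.0700×222.70 + 0.3300×69.55 = 330.0594 per 100 000.

330.1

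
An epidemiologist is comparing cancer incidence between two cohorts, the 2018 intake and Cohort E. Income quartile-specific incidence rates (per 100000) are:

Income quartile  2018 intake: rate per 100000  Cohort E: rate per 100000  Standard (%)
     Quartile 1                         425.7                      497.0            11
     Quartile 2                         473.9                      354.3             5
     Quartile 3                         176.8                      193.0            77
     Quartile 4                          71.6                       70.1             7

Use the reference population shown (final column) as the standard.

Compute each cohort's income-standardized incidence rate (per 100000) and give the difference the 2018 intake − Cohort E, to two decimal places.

-14.23

Standard weights: 0.11, 0.05, 0.77, 0.07.
The 2018 intake: 0.1100×425.7 + 0.0500×473.9 + 0.7700×176.8 + 0.0700×71.6 = 211.6700 per 100000.
Cohort E: 0.1100×497.0 + 0.0500×354.3 + 0.7700×193.0 + 0.0700×70.1 = 225.9020 per 100000.
Difference = 211.6700 − 225.9020 = -14.2320.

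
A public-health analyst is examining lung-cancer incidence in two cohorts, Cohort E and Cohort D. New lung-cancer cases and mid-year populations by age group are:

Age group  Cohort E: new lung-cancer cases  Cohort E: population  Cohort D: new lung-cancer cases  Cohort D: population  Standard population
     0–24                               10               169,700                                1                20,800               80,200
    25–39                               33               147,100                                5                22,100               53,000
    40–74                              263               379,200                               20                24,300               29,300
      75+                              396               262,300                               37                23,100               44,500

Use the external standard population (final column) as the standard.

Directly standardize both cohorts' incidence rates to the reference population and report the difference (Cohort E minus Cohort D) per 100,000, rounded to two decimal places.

Age-specific rates per 100,000 for Cohort E: 5.89, 22.43, 69.36, 150.97.
For Cohort D: 4.81, 22.62, 82.30, 160.17.
Standard total = 207,000; weights = 0.3874, 0.2560, 0.1415, 0.2150.
Cohort E: 0.3874×5.89 + 0.2560×22.43 + 0.1415×69.36 + 0.2150×150.97 = 50.2995 per 100,000.
Cohort D: 0.3874×4.81 + 0.2560×22.62 + 0.1415×82.30 + 0.2150×160.17 = 53.7386 per 100,000.
Difference = 50.2995 − 53.7386 = -3.4392.

-3.44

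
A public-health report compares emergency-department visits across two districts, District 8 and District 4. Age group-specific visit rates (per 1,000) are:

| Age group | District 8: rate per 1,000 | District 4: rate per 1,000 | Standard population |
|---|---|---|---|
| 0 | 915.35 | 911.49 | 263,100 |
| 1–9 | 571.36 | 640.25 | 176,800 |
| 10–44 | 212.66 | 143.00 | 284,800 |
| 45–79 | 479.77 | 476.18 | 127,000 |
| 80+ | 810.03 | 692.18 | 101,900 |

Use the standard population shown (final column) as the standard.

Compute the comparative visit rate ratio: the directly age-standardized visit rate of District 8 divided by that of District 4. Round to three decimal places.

1.040

Standard total = 953,600; weights = 0.2759, 0.1854, 0.2987, 0.1332, 0.1069.
District 8: 0.2759×915.35 + 0.1854×571.36 + 0.2987×212.66 + 0.1332×479.77 + 0.1069×810.03 = 572.4449 per 1,000.
District 4: 0.2759×911.49 + 0.1854×640.25 + 0.2987×143.00 + 0.1332×476.18 + 0.1069×692.18 = 550.2764 per 1,000.
Ratio = 572.4449 ÷ 550.2764 = 1.04029.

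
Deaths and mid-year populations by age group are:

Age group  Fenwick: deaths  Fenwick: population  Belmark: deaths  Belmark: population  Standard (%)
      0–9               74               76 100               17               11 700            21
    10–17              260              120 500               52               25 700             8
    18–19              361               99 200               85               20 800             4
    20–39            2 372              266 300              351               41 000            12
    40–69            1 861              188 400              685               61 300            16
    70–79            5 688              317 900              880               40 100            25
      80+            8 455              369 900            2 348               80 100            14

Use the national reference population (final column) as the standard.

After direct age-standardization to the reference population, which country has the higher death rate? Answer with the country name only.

Belmark

Age-specific rates per 1 000 for Fenwick: 0.972, 2.158, 3.639, 8.907, 9.878, 17.892, 22.858.
For Belmark: 1.453, 2.023, 4.087, 8.561, 11.175, 21.945, 29.313.
Standard weights: 0.21, 0.08, 0.04, 0.12, 0.16, 0.25, 0.14.
Fenwick: 0.2100×0.972 + 0.0800×2.158 + 0.0400×3.639 + 0.1200×8.907 + 0.1600×9.878 + 0.2500×17.892 + 0.1400×22.858 = 10.8449 per 1 000.
Belmark: 0.2100×1.453 + 0.0800×2.023 + 0.0400×4.087 + 0.1200×8.561 + 0.1600×11.175 + 0.2500×21.945 + 0.1400×29.313 = 13.0359 per 1 000.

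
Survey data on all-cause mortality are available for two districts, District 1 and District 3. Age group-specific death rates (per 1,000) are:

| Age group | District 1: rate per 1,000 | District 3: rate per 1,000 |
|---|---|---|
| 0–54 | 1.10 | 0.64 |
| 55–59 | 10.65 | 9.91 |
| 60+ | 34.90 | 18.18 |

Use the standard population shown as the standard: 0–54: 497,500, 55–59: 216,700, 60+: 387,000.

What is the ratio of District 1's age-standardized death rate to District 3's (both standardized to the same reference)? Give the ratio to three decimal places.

1.722

Standard total = 1,101,200; weights = 0.4518, 0.1968, 0.3514.
District 1: 0.4518×1.10 + 0.1968×10.65 + 0.3514×34.90 = 14.8578 per 1,000.
District 3: 0.4518×0.64 + 0.1968×9.91 + 0.3514×18.18 = 8.6284 per 1,000.
Ratio = 14.8578 ÷ 8.6284 = 1.72197.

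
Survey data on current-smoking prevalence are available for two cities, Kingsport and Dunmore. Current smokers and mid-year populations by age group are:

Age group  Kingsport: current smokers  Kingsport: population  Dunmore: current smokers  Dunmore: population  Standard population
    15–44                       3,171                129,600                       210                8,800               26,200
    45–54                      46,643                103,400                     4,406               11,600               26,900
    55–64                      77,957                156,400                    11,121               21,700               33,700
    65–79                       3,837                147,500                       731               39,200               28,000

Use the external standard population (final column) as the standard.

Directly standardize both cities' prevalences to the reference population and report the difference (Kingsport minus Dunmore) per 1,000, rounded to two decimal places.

Age-specific rates per 1,000 for Kingsport: 24.468, 451.093, 498.446, 26.014.
For Dunmore: 23.864, 379.828, 512.488, 18.648.
Standard total = 114,800; weights = 0.2282, 0.2343, 0.2936, 0.2439.
Kingsport: 0.2282×24.468 + 0.2343×451.093 + 0.2936×498.446 + 0.2439×26.014 = 263.9501 per 1,000.
Dunmore: 0.2282×23.864 + 0.2343×379.828 + 0.2936×512.488 + 0.2439×18.648 = 249.4390 per 1,000.
Difference = 263.9501 − 249.4390 = 14.5111.

14.51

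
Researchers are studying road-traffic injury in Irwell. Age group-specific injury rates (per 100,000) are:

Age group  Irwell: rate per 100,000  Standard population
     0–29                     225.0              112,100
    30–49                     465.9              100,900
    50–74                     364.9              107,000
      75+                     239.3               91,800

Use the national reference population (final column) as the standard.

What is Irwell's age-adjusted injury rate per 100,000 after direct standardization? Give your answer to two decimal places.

Standard total = 411,800; weights = 0.2722, 0.2450, 0.2598, 0.2229.
Standardized rate: 0.2722×225.0 + 0.2450×465.9 + 0.2598×364.9 + 0.2229×239.3 = 323.5645 per 100,000.

323.56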